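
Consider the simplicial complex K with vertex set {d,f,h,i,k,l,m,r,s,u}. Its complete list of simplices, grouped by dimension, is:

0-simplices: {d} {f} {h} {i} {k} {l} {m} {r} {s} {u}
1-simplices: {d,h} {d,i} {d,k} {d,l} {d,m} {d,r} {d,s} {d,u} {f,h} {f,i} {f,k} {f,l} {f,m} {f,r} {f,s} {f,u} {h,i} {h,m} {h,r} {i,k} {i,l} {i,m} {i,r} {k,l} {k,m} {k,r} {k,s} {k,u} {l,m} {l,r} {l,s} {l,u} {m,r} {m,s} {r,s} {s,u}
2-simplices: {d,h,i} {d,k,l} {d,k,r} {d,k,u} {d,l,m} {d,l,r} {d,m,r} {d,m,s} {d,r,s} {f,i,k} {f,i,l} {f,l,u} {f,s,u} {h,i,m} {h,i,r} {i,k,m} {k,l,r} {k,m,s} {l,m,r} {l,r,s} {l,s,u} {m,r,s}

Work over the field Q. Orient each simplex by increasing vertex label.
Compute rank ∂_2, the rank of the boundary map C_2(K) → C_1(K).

n_0=10 n_1=36 n_2=22  [Q]
∂1: piv[dh,di,dk,dl,dm,dr,ds,du,fh] rk=9  ker:fi,fk,fl,fm,fr,fs,fu,hi,hm,hr,ik,il,im,ir,kl,km,kr,ks,ku,lm,lr,ls,lu,mr,ms,rs,su
∂2: piv[dhi,dkl,dkr,dku,dlm,dlr,dmr,dms,drs,fik,fil,flu,fsu,him,hir,ikm,kms,lrs,lsu] rk=19  ker:klr,lmr,mrs
rk∂_2=19

rank∂_2=19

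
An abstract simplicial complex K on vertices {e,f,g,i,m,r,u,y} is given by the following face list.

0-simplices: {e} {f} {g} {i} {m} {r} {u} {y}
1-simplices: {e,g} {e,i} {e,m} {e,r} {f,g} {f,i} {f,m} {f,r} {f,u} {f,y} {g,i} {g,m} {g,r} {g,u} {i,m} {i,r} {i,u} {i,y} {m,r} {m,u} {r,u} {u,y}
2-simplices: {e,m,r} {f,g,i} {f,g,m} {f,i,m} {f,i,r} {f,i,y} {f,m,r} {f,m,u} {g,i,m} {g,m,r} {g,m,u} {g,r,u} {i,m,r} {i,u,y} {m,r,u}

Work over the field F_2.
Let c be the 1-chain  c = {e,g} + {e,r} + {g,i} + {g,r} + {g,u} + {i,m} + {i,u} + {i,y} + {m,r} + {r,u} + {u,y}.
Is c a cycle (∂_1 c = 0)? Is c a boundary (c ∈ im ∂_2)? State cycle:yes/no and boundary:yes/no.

n_0=8 n_1=22 n_2=15  [Z2]
∂1: piv[eg,ei,em,er,fg,fu,fy] rk=7  ker:fi,fm,fr,gi,gm,gr,gu,im,ir,iu,iy,mr,mu,ru,uy
∂2: piv[emr,fgi,fgm,fim,fir,fiy,fmr,fmu,gmr,gmu,gru,iuy] rk=12  ker:gim,imr,mru
∂1c = 0
c vs im∂2: residual ≠ 0 ⇒ not boundary

cycle:yes boundary:no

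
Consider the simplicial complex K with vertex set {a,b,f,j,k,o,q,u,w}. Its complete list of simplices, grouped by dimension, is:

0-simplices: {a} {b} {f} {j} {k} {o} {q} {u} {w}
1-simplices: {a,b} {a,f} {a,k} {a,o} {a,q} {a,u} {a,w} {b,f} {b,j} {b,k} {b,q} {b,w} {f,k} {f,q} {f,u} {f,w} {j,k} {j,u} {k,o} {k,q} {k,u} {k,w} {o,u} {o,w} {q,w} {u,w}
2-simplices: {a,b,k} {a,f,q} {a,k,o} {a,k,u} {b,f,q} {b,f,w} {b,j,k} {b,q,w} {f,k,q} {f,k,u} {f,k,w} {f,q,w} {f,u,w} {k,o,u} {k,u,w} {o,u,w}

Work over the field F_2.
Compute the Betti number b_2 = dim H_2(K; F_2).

b_2=2

n_0=9 n_1=26 n_2=16  [Z2]
∂1: piv[ab,af,ak,ao,aq,au,aw,bj] rk=8  ker:bf,bk,bq,bw,fk,fq,fu,fw,jk,ju,ko,kq,ku,kw,ou,ow,qw,uw
∂2: piv[abk,afq,ako,aku,bfq,bfw,bjk,bqw,fkq,fku,fkw,fuw,kou,ouw] rk=14  ker:fqw,kuw
b_2=(16−14)−0=2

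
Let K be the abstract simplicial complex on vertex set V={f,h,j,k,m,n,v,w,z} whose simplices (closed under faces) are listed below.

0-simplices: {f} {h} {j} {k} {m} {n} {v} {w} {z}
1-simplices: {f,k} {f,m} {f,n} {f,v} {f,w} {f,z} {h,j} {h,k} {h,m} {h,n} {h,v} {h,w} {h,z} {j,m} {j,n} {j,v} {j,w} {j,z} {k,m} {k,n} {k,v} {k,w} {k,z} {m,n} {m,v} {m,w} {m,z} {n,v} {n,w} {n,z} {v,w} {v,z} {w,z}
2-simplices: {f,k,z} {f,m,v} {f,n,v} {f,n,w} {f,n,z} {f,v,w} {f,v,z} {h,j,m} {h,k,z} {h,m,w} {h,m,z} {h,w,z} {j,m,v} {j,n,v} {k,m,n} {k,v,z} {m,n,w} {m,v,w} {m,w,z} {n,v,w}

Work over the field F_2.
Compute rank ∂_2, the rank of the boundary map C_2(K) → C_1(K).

rank∂_2=18

n_0=9 n_1=33 n_2=20  [Z2]
∂1: piv[fk,fm,fn,fv,fw,fz,hj,hk] rk=8  ker:hm,hn,hv,hw,hz,jm,jn,jv,jw,jz,km,kn,kv,kw,kz,mn,mv,mw,mz,nv,nw,nz,vw,vz,wz
∂2: piv[fkz,fmv,fnv,fnw,fnz,fvw,fvz,hjm,hkz,hmw,hmz,hwz,jmv,jnv,kmn,kvz,mnw,mvw] rk=18  ker:mwz,nvw
rk∂_2=18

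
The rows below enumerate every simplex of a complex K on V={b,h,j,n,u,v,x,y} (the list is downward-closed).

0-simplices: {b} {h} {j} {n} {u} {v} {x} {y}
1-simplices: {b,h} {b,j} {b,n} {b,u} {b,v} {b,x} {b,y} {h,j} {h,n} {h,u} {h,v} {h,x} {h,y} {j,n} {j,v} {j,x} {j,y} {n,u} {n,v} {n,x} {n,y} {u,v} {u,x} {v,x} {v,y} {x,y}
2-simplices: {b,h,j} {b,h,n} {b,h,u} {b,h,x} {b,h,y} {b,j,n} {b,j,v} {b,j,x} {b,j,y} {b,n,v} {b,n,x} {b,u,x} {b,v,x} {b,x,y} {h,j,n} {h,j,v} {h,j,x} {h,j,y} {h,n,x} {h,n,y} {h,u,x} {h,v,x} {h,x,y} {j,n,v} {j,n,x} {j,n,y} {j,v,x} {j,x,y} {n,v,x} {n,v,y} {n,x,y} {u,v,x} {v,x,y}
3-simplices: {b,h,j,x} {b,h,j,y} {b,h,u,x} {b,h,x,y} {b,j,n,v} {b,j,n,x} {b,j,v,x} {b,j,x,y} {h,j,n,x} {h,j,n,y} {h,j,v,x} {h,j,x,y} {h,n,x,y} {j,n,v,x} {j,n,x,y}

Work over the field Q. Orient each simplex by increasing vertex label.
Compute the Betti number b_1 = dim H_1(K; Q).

b_1=1

n_0=8 n_1=26 n_2=33 n_3=15  [Q]
∂1: piv[bh,bj,bn,bu,bv,bx,by] rk=7  ker:hj,hn,hu,hv,hx,hy,jn,jv,jx,jy,nu,nv,nx,ny,uv,ux,vx,vy,xy
∂2: piv[bhj,bhn,bhu,bhx,bhy,bjn,bjv,bjx,bjy,bnv,bnx,bux,bvx,bxy,hjv,hny,nvy,uvx] rk=18  ker:hjn,hjx,hjy,hnx,hux,hvx,hxy,jnv,jnx,jny,jvx,jxy,nvx,nxy,vxy
∂3: piv[bhjx,bhjy,bhux,bhxy,bjnv,bjnx,bjvx,bjxy,hjnx,hjny,hjvx,hnxy,jnvx] rk=13  ker:hjxy,jnxy
b_1=(26−7)−18=1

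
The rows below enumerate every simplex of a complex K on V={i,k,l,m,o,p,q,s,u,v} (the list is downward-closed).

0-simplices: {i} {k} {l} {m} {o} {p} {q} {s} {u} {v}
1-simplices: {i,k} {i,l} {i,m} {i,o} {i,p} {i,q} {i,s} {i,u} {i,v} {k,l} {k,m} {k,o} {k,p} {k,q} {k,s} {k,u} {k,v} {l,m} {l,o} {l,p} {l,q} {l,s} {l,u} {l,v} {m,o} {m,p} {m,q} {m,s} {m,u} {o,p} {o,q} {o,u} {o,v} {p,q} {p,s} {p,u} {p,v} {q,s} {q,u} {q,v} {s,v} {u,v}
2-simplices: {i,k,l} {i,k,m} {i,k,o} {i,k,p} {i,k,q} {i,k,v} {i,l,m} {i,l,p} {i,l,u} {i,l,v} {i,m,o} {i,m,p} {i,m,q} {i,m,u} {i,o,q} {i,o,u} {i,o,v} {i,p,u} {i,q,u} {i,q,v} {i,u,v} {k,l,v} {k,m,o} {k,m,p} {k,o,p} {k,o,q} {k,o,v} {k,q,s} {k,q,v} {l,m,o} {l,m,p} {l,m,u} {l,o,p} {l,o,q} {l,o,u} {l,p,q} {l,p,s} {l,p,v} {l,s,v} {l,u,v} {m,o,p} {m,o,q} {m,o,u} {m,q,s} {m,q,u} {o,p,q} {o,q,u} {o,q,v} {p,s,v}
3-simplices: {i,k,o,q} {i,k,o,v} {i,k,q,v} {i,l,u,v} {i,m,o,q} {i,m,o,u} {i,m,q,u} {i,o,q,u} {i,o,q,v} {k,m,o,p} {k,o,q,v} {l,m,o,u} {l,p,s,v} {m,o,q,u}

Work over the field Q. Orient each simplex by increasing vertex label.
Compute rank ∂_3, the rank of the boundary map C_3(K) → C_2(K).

n_0=10 n_1=42 n_2=49 n_3=14  [Q]
∂1: piv[ik,il,im,io,ip,iq,is,iu,iv] rk=9  ker:kl,km,ko,kp,kq,ks,ku,kv,lm,lo,lp,lq,ls,lu,lv,mo,mp,mq,ms,mu,op,oq,ou,ov,pq,ps,pu,pv,qs,qu,qv,sv,uv
∂2: piv[ikl,ikm,iko,ikp,ikq,ikv,ilm,ilp,ilu,ilv,imo,imp,imq,imu,ioq,iou,iov,ipu,iqu,iqv,iuv,kop,kqs,lmo,loq,lpq,lps,lpv,lsv,mqs] rk=30  ker:klv,kmo,kmp,koq,kov,kqv,lmp,lmu,lop,lou,luv,mop,moq,mou,mqu,opq,oqu,oqv,psv
∂3: piv[ikoq,ikov,ikqv,iluv,imoq,imou,imqu,ioqu,ioqv,kmop,lmou,lpsv] rk=12  ker:koqv,moqu
rk∂_3=12

rank∂_3=12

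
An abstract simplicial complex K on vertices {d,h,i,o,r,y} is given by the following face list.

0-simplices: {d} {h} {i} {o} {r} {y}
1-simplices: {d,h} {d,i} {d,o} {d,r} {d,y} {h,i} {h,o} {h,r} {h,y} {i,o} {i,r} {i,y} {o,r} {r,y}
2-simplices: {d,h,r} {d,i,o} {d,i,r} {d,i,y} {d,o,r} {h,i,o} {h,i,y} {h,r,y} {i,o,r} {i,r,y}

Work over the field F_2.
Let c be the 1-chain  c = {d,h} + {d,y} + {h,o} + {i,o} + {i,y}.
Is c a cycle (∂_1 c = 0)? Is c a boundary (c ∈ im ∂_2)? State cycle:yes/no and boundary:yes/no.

cycle:yes boundary:yes

n_0=6 n_1=14 n_2=10  [Z2]
∂1: piv[dh,di,do,dr,dy] rk=5  ker:hi,ho,hr,hy,io,ir,iy,or,ry
∂2: piv[dhr,dio,dir,diy,dor,hio,hiy,hry,iry] rk=9  ker:ior
∂1c = 0
c vs im∂2: reduces to 0 ⇒ boundary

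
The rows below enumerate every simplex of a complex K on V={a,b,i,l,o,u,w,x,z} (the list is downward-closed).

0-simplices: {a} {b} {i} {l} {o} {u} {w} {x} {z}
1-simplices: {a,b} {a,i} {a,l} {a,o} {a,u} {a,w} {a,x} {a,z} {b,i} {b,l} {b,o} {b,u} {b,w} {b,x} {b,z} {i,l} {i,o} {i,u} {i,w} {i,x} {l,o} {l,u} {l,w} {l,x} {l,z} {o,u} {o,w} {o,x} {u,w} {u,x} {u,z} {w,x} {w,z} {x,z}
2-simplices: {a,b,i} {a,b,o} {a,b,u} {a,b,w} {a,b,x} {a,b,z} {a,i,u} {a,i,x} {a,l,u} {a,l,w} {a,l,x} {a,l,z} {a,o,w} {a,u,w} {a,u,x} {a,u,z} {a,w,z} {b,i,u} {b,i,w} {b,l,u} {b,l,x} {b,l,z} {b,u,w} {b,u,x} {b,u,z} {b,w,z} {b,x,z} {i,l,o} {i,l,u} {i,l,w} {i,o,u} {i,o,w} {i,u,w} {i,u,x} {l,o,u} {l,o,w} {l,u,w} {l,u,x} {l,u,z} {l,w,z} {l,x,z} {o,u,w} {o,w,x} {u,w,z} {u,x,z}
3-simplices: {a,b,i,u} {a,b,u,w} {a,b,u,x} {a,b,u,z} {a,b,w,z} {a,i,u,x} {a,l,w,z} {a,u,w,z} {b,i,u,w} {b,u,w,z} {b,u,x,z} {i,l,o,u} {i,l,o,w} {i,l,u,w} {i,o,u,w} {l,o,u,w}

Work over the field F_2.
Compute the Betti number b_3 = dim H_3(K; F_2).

n_0=9 n_1=34 n_2=45 n_3=16  [Z2]
∂1: piv[ab,ai,al,ao,au,aw,ax,az] rk=8  ker:bi,bl,bo,bu,bw,bx,bz,il,io,iu,iw,ix,lo,lu,lw,lx,lz,ou,ow,ox,uw,ux,uz,wx,wz,xz
∂2: piv[abi,abo,abu,abw,abx,abz,aiu,aix,alu,alw,alx,alz,aow,auw,aux,auz,awz,biw,blu,bxz,ilo,ilu,iou,iow,owx] rk=25  ker:biu,blx,blz,buw,bux,buz,bwz,ilw,iuw,iux,lou,low,luw,lux,luz,lwz,lxz,ouw,uwz,uxz
∂3: piv[abiu,abuw,abux,abuz,abwz,aiux,alwz,auwz,biuw,buxz,ilou,ilow,iluw,iouw] rk=14  ker:buwz,louw
b_3=(16−14)−0=2

b_3=2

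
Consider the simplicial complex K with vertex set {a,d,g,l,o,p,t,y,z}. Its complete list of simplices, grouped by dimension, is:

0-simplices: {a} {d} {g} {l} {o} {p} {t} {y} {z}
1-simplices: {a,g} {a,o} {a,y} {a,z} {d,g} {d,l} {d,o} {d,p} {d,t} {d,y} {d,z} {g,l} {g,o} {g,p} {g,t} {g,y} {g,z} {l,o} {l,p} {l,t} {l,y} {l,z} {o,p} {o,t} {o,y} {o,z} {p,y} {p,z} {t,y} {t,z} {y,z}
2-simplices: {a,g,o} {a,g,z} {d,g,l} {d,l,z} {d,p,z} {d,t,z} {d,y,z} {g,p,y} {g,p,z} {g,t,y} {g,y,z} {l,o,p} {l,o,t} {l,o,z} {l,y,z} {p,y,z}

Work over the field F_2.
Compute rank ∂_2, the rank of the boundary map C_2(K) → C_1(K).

n_0=9 n_1=31 n_2=16  [Z2]
∂1: piv[ag,ao,ay,az,dg,dl,dp,dt] rk=8  ker:do,dy,dz,gl,go,gp,gt,gy,gz,lo,lp,lt,ly,lz,op,ot,oy,oz,py,pz,ty,tz,yz
∂2: piv[ago,agz,dgl,dlz,dpz,dtz,dyz,gpy,gpz,gty,gyz,lop,lot,loz,lyz] rk=15  ker:pyz
rk∂_2=15

rank∂_2=15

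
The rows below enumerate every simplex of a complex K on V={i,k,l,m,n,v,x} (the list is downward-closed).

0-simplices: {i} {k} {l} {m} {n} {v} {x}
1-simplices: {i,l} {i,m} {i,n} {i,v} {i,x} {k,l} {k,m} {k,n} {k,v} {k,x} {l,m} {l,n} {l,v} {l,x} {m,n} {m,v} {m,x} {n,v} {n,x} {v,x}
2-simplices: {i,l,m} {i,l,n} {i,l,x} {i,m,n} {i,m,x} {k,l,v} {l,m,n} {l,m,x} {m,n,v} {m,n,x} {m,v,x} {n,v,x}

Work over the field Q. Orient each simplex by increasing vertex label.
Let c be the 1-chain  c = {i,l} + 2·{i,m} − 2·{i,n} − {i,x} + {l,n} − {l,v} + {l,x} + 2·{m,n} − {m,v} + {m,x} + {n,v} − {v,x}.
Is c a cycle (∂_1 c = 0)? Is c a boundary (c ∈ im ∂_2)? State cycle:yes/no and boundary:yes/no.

n_0=7 n_1=20 n_2=12  [Q]
∂1: piv[il,im,in,iv,ix,kl] rk=6  ker:km,kn,kv,kx,lm,ln,lv,lx,mn,mv,mx,nv,nx,vx
∂2: piv[ilm,iln,ilx,imn,imx,klv,mnv,mnx,mvx] rk=9  ker:lmn,lmx,nvx
∂1c = 0
c vs im∂2: residual ≠ 0 ⇒ not boundary

cycle:yes boundary:no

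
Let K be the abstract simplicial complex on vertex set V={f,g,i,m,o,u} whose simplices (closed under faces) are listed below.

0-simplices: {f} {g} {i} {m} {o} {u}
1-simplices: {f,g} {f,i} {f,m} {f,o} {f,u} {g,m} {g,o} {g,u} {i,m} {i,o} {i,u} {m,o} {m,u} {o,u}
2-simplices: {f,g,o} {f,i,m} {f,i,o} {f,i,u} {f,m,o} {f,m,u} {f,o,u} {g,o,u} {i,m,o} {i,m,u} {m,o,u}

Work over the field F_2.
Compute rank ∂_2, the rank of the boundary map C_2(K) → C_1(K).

n_0=6 n_1=14 n_2=11  [Z2]
∂1: piv[fg,fi,fm,fo,fu] rk=5  ker:gm,go,gu,im,io,iu,mo,mu,ou
∂2: piv[fgo,fim,fio,fiu,fmo,fmu,fou,gou] rk=8  ker:imo,imu,mou
rk∂_2=8

rank∂_2=8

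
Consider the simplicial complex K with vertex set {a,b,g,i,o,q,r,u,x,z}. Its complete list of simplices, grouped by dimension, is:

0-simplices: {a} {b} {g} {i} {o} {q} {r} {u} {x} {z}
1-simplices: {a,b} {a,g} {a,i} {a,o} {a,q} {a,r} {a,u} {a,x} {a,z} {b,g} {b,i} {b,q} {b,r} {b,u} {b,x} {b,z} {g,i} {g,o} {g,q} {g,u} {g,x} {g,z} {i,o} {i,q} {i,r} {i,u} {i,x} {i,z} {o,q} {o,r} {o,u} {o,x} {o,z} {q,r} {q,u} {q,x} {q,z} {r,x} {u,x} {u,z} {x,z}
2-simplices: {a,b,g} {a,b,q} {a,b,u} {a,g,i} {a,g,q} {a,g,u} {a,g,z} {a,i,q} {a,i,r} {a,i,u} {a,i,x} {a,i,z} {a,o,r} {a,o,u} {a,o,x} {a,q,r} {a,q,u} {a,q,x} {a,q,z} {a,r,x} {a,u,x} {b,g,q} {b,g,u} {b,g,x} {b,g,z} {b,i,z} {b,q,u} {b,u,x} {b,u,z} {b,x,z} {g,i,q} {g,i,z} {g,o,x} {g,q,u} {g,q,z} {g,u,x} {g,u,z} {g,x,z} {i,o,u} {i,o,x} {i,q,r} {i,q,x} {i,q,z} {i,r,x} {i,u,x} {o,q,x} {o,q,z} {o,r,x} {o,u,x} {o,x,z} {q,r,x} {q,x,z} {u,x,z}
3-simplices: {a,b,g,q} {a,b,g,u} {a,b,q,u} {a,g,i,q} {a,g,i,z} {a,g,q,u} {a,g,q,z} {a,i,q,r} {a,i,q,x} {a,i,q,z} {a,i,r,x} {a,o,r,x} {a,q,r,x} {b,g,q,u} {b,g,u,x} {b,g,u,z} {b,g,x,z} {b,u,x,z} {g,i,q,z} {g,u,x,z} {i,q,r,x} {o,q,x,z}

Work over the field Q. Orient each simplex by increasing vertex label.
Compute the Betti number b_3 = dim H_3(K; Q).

n_0=10 n_1=41 n_2=53 n_3=22  [Q]
∂1: piv[ab,ag,ai,ao,aq,ar,au,ax,az] rk=9  ker:bg,bi,bq,br,bu,bx,bz,gi,go,gq,gu,gx,gz,io,iq,ir,iu,ix,iz,oq,or,ou,ox,oz,qr,qu,qx,qz,rx,ux,uz,xz
∂2: piv[abg,abq,abu,agi,agq,agu,agz,aiq,air,aiu,aix,aiz,aor,aou,aox,aqr,aqu,aqx,aqz,arx,aux,bgx,bgz,biz,bux,buz,bxz,gox,iou,oqx,oqz] rk=31  ker:bgq,bgu,bqu,giq,giz,gqu,gqz,gux,guz,gxz,iox,iqr,iqx,iqz,irx,iux,orx,oux,oxz,qrx,qxz,uxz
∂3: piv[abgq,abgu,abqu,agiq,agiz,agqu,agqz,aiqr,aiqx,aiqz,airx,aorx,aqrx,bgux,bguz,bgxz,buxz,oqxz] rk=18  ker:bgqu,giqz,guxz,iqrx
b_3=(22−18)−0=4

b_3=4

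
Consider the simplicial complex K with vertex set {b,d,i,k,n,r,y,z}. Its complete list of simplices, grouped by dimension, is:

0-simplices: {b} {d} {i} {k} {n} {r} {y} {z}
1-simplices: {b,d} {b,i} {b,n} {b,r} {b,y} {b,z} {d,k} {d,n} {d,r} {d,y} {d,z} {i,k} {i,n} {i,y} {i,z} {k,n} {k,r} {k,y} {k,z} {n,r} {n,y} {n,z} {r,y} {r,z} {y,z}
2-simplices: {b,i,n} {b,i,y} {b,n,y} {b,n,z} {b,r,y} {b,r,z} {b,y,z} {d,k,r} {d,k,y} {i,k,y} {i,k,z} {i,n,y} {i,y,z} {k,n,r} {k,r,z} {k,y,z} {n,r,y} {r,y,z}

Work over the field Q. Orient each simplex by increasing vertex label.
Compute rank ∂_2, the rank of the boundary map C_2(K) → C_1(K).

rank∂_2=15

n_0=8 n_1=25 n_2=18  [Q]
∂1: piv[bd,bi,bn,br,by,bz,dk] rk=7  ker:dn,dr,dy,dz,ik,in,iy,iz,kn,kr,ky,kz,nr,ny,nz,ry,rz,yz
∂2: piv[bin,biy,bny,bnz,bry,brz,byz,dkr,dky,iky,ikz,iyz,knr,krz,nry] rk=15  ker:iny,kyz,ryz
rk∂_2=15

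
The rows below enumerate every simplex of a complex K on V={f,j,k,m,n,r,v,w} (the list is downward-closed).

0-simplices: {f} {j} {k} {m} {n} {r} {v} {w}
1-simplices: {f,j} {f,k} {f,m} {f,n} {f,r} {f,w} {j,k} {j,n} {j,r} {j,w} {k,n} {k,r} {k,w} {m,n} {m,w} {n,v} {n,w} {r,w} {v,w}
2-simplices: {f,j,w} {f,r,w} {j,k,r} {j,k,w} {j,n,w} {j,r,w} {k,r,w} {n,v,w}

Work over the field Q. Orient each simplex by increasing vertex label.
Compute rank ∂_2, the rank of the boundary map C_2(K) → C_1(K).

rank∂_2=7

n_0=8 n_1=19 n_2=8  [Q]
∂1: piv[fj,fk,fm,fn,fr,fw,nv] rk=7  ker:jk,jn,jr,jw,kn,kr,kw,mn,mw,nw,rw,vw
∂2: piv[fjw,frw,jkr,jkw,jnw,jrw,nvw] rk=7  ker:krw
rk∂_2=7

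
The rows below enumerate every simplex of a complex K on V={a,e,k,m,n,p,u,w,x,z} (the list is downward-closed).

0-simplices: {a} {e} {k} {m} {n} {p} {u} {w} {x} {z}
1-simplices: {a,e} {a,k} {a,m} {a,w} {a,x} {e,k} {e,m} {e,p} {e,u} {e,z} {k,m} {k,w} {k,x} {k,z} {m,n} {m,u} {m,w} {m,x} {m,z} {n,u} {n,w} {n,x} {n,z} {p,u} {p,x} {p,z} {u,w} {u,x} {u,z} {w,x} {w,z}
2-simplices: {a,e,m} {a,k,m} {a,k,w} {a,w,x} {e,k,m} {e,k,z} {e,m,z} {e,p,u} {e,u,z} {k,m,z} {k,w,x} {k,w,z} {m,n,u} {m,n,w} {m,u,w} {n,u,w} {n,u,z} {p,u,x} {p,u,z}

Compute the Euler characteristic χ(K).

n_0=10 n_1=31 n_2=19
χ=+10−31+19=-2

χ(K)=-2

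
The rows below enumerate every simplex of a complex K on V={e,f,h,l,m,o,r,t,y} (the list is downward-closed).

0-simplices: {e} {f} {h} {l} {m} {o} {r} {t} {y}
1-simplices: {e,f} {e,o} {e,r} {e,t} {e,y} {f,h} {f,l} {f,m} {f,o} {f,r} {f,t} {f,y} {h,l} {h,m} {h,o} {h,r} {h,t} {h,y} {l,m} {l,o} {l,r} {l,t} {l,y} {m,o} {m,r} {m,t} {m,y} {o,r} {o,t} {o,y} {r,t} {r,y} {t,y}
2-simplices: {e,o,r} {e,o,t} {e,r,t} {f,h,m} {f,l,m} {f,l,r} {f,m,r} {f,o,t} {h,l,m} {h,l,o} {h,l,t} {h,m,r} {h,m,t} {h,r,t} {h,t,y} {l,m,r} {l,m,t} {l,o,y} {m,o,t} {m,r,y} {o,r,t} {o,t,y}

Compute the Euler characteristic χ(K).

n_0=9 n_1=33 n_2=22
χ=+9−33+22=-2

χ(K)=-2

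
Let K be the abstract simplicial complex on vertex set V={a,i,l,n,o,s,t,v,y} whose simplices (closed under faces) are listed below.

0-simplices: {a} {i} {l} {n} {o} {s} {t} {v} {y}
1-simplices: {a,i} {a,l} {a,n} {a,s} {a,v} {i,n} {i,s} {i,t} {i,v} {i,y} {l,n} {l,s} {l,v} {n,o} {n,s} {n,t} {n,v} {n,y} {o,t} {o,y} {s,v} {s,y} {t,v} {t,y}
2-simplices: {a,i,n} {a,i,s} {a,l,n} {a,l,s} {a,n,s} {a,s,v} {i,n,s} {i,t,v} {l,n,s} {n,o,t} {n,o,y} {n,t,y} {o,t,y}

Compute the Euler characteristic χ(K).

n_0=9 n_1=24 n_2=13
χ=+9−24+13=-2

χ(K)=-2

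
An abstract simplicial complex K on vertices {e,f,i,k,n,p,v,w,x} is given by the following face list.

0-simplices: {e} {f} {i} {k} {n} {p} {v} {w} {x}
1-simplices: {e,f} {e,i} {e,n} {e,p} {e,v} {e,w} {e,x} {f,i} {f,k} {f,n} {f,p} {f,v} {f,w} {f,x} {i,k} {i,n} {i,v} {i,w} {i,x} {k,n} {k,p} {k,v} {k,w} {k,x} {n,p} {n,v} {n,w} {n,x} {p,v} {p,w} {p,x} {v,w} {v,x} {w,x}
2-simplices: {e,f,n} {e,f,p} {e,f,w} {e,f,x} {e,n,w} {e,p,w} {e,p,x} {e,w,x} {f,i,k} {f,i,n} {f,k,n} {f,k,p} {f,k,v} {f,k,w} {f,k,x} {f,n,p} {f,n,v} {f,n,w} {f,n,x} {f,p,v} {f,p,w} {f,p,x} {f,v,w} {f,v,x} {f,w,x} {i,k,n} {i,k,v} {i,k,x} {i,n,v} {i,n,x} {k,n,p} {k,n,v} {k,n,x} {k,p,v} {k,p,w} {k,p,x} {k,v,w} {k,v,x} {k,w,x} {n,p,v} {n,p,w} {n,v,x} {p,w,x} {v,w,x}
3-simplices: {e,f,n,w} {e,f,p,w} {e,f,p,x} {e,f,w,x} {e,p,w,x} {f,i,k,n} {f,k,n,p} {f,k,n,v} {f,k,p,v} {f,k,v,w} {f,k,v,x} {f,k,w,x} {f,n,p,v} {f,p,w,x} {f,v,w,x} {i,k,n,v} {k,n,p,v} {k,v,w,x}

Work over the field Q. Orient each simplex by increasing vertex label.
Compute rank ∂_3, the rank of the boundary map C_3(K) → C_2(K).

n_0=9 n_1=34 n_2=44 n_3=18  [Q]
∂1: piv[ef,ei,en,ep,ev,ew,ex,fk] rk=8  ker:fi,fn,fp,fv,fw,fx,ik,in,iv,iw,ix,kn,kp,kv,kw,kx,np,nv,nw,nx,pv,pw,px,vw,vx,wx
∂2: piv[efn,efp,efw,efx,enw,epw,epx,ewx,fik,fin,fkn,fkp,fkv,fkw,fkx,fnp,fnv,fnx,fpv,fvw,fvx,ikv,ikx] rk=23  ker:fnw,fpw,fpx,fwx,ikn,inv,inx,knp,knv,knx,kpv,kpw,kpx,kvw,kvx,kwx,npv,npw,nvx,pwx,vwx
∂3: piv[efnw,efpw,efpx,efwx,epwx,fikn,fknp,fknv,fkpv,fkvw,fkvx,fkwx,fnpv,fvwx,iknv] rk=15  ker:fpwx,knpv,kvwx
rk∂_3=15

rank∂_3=15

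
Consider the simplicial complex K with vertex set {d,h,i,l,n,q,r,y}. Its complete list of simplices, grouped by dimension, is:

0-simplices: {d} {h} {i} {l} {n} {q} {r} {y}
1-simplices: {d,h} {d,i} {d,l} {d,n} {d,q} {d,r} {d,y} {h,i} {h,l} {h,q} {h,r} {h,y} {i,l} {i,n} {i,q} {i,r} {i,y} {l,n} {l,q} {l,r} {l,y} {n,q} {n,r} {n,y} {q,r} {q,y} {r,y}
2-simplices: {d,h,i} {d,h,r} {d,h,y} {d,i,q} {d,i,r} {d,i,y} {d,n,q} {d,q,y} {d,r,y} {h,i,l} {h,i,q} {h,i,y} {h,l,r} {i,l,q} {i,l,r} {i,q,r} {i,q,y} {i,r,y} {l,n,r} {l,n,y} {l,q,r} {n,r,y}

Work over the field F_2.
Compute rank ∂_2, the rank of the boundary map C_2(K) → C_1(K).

n_0=8 n_1=27 n_2=22  [Z2]
∂1: piv[dh,di,dl,dn,dq,dr,dy] rk=7  ker:hi,hl,hq,hr,hy,il,in,iq,ir,iy,ln,lq,lr,ly,nq,nr,ny,qr,qy,ry
∂2: piv[dhi,dhr,dhy,diq,dir,diy,dnq,dqy,dry,hil,hiq,hlr,ilq,iqr,lnr,lny,nry] rk=17  ker:hiy,ilr,iqy,iry,lqr
rk∂_2=17

rank∂_2=17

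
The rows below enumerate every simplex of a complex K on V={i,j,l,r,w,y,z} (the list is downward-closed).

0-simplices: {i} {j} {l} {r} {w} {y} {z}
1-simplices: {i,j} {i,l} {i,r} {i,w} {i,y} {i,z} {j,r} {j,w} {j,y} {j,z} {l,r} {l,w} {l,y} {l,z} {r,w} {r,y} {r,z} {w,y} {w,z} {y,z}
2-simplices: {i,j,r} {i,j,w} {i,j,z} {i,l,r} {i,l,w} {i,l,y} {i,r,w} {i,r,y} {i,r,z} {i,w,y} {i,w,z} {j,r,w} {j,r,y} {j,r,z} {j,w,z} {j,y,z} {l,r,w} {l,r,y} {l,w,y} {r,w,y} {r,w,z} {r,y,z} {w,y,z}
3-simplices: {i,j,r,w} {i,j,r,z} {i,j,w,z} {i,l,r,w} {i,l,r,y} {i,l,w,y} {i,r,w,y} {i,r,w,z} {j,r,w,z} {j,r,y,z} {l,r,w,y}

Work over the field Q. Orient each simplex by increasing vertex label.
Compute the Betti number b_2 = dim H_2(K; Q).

n_0=7 n_1=20 n_2=23 n_3=11  [Q]
∂1: piv[ij,il,ir,iw,iy,iz] rk=6  ker:jr,jw,jy,jz,lr,lw,ly,lz,rw,ry,rz,wy,wz,yz
∂2: piv[ijr,ijw,ijz,ilr,ilw,ily,irw,iry,irz,iwy,iwz,jry,jyz] rk=13  ker:jrw,jrz,jwz,lrw,lry,lwy,rwy,rwz,ryz,wyz
∂3: piv[ijrw,ijrz,ijwz,ilrw,ilry,ilwy,irwy,irwz,jryz] rk=9  ker:jrwz,lrwy
b_2=(23−13)−9=1

b_2=1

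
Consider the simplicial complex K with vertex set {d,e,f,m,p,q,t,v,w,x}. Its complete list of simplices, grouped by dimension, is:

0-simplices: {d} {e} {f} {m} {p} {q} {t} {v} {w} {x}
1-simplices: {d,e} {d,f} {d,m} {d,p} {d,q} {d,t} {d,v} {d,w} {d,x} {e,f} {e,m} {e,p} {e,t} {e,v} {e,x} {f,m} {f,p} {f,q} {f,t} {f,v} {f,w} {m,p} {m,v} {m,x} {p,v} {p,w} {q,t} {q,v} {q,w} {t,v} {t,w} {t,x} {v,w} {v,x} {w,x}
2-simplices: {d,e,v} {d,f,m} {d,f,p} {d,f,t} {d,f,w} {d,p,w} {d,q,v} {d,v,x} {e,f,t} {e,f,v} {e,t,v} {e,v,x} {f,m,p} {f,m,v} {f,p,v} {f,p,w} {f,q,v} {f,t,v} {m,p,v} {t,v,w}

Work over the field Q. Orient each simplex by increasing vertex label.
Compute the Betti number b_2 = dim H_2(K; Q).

b_2=3

n_0=10 n_1=35 n_2=20  [Q]
∂1: piv[de,df,dm,dp,dq,dt,dv,dw,dx] rk=9  ker:ef,em,ep,et,ev,ex,fm,fp,fq,ft,fv,fw,mp,mv,mx,pv,pw,qt,qv,qw,tv,tw,tx,vw,vx,wx
∂2: piv[dev,dfm,dfp,dft,dfw,dpw,dqv,dvx,eft,efv,etv,evx,fmp,fmv,fpv,fqv,tvw] rk=17  ker:fpw,ftv,mpv
b_2=(20−17)−0=3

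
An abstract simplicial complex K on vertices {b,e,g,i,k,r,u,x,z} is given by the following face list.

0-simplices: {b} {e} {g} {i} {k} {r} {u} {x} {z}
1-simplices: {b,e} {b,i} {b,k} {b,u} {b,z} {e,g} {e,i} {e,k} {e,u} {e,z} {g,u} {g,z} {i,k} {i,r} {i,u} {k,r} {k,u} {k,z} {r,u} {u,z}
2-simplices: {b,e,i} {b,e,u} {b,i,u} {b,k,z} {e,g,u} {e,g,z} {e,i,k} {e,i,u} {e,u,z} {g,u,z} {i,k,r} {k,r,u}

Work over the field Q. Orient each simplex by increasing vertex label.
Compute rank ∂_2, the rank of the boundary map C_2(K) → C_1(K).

n_0=9 n_1=20 n_2=12  [Q]
∂1: piv[be,bi,bk,bu,bz,eg,ir] rk=7  ker:ei,ek,eu,ez,gu,gz,ik,iu,kr,ku,kz,ru,uz
∂2: piv[bei,beu,biu,bkz,egu,egz,eik,euz,ikr,kru] rk=10  ker:eiu,guz
rk∂_2=10

rank∂_2=10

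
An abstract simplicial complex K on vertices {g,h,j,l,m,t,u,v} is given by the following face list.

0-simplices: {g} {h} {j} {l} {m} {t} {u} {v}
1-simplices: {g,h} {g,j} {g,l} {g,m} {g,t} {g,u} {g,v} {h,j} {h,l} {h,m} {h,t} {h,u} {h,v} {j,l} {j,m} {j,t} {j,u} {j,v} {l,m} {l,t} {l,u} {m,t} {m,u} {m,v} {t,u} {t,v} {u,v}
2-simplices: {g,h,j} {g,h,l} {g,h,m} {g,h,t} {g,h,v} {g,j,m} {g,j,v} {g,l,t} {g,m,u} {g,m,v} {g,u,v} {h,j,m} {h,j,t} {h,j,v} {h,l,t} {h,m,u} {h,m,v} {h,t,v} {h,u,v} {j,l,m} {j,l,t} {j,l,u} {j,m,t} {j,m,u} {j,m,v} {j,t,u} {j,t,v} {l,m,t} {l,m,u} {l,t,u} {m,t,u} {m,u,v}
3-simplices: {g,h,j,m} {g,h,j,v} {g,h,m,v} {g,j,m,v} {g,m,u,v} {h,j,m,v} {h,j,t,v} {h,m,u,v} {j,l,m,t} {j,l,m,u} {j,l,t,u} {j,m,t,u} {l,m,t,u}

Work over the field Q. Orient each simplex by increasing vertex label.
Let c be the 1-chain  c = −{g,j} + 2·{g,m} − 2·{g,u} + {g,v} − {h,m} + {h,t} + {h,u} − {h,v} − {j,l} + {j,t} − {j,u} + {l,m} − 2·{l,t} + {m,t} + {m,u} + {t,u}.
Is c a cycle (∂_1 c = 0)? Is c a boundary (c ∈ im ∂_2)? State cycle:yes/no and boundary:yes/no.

n_0=8 n_1=27 n_2=32 n_3=13  [Q]
∂1: piv[gh,gj,gl,gm,gt,gu,gv] rk=7  ker:hj,hl,hm,ht,hu,hv,jl,jm,jt,ju,jv,lm,lt,lu,mt,mu,mv,tu,tv,uv
∂2: piv[ghj,ghl,ghm,ght,ghv,gjm,gjv,glt,gmu,gmv,guv,hjt,hmu,htv,jlm,jlt,jlu,jmt,jmu,jtu] rk=20  ker:hjm,hjv,hlt,hmv,huv,jmv,jtv,lmt,lmu,ltu,mtu,muv
∂3: piv[ghjm,ghjv,ghmv,gjmv,gmuv,hjtv,hmuv,jlmt,jlmu,jltu,jmtu] rk=11  ker:hjmv,lmtu
∂1c = 0
c vs im∂2: reduces to 0 ⇒ boundary

cycle:yes boundary:yes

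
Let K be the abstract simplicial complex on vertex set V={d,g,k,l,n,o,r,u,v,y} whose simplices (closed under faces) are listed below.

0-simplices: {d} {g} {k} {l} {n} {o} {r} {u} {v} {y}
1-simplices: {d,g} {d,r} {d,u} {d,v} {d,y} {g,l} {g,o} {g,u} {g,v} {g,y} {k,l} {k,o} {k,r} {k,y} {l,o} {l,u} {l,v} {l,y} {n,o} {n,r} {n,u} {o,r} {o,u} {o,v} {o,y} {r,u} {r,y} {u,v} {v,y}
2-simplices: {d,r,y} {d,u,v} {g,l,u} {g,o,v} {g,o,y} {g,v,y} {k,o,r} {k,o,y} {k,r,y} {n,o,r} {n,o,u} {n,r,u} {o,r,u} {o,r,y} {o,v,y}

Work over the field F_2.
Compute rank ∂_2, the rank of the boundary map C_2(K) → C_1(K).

n_0=10 n_1=29 n_2=15  [Z2]
∂1: piv[dg,dr,du,dv,dy,gl,go,kl,no] rk=9  ker:gu,gv,gy,ko,kr,ky,lo,lu,lv,ly,nr,nu,or,ou,ov,oy,ru,ry,uv,vy
∂2: piv[dry,duv,glu,gov,goy,gvy,kor,koy,kry,nor,nou,nru] rk=12  ker:oru,ory,ovy
rk∂_2=12

rank∂_2=12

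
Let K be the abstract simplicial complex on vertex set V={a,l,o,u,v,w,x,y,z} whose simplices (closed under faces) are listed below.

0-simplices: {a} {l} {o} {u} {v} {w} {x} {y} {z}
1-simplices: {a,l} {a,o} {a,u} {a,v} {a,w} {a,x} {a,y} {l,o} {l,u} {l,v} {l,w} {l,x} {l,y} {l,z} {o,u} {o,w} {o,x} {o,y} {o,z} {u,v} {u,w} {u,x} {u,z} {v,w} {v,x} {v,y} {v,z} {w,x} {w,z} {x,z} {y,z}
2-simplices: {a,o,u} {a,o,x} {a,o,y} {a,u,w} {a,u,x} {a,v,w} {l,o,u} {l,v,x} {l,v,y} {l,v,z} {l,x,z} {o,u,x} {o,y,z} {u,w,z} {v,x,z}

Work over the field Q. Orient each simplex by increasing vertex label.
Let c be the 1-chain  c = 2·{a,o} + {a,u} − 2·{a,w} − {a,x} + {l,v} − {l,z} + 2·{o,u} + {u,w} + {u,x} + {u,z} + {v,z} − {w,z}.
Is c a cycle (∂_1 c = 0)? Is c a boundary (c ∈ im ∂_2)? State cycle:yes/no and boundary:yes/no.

n_0=9 n_1=31 n_2=15  [Q]
∂1: piv[al,ao,au,av,aw,ax,ay,lz] rk=8  ker:lo,lu,lv,lw,lx,ly,ou,ow,ox,oy,oz,uv,uw,ux,uz,vw,vx,vy,vz,wx,wz,xz,yz
∂2: piv[aou,aox,aoy,auw,aux,avw,lou,lvx,lvy,lvz,lxz,oyz,uwz] rk=13  ker:oux,vxz
∂1c = 0
c vs im∂2: reduces to 0 ⇒ boundary

cycle:yes boundary:yes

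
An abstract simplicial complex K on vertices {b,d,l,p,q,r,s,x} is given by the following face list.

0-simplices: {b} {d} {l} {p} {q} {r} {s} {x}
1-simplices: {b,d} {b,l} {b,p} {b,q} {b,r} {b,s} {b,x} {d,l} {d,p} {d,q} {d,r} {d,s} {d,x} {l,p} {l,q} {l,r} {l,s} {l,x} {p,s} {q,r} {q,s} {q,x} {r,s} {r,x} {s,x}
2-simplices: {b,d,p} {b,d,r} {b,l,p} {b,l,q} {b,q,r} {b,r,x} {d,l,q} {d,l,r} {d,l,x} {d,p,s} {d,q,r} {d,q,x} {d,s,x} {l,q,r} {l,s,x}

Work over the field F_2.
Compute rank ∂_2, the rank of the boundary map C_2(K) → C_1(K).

rank∂_2=14

n_0=8 n_1=25 n_2=15  [Z2]
∂1: piv[bd,bl,bp,bq,br,bs,bx] rk=7  ker:dl,dp,dq,dr,ds,dx,lp,lq,lr,ls,lx,ps,qr,qs,qx,rs,rx,sx
∂2: piv[bdp,bdr,blp,blq,bqr,brx,dlq,dlr,dlx,dps,dqr,dqx,dsx,lsx] rk=14  ker:lqr
rk∂_2=14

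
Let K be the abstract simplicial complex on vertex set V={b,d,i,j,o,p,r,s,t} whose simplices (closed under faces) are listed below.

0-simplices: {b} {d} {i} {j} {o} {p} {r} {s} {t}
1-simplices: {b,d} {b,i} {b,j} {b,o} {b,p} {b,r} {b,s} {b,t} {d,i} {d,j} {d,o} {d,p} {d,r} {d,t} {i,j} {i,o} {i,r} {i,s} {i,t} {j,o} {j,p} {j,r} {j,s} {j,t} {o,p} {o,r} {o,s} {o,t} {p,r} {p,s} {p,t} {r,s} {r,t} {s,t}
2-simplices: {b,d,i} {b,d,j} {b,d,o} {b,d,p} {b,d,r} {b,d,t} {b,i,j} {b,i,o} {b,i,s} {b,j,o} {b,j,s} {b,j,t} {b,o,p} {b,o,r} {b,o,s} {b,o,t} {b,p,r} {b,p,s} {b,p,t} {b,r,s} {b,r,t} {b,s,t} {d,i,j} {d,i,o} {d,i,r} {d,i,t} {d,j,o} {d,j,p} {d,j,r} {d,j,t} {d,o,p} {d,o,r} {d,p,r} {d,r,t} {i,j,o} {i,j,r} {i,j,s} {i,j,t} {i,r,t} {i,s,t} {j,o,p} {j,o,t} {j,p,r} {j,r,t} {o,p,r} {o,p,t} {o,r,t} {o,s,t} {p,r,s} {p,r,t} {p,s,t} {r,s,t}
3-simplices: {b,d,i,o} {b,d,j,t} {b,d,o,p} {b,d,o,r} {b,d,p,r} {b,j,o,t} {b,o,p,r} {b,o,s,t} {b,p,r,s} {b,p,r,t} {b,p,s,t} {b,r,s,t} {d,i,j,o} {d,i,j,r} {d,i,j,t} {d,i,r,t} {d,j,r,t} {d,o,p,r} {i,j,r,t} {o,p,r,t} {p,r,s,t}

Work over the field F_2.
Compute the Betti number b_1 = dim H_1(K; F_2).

n_0=9 n_1=34 n_2=52 n_3=21  [Z2]
∂1: piv[bd,bi,bj,bo,bp,br,bs,bt] rk=8  ker:di,dj,do,dp,dr,dt,ij,io,ir,is,it,jo,jp,jr,js,jt,op,or,os,ot,pr,ps,pt,rs,rt,st
∂2: piv[bdi,bdj,bdo,bdp,bdr,bdt,bij,bio,bis,bjo,bjs,bjt,bop,bor,bos,bot,bpr,bps,bpt,brs,brt,bst,dir,dit,djp,djr] rk=26  ker:dij,dio,djo,djt,dop,dor,dpr,drt,ijo,ijr,ijs,ijt,irt,ist,jop,jot,jpr,jrt,opr,opt,ort,ost,prs,prt,pst,rst
∂3: piv[bdio,bdjt,bdop,bdor,bdpr,bjot,bopr,bost,bprs,bprt,bpst,brst,dijo,dijr,dijt,dirt,djrt,oprt] rk=18  ker:dopr,ijrt,prst
b_1=(34−8)−26=0

b_1=0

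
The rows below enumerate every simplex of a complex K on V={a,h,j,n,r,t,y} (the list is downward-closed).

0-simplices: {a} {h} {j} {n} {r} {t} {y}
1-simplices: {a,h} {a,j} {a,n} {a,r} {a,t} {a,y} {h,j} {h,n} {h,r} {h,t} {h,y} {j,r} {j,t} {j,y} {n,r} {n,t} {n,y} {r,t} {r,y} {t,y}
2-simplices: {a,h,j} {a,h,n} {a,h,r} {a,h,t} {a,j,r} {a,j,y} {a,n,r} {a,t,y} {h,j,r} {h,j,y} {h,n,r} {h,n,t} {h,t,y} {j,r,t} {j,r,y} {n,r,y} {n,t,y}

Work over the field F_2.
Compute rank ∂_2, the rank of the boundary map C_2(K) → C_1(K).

n_0=7 n_1=20 n_2=17  [Z2]
∂1: piv[ah,aj,an,ar,at,ay] rk=6  ker:hj,hn,hr,ht,hy,jr,jt,jy,nr,nt,ny,rt,ry,ty
∂2: piv[ahj,ahn,ahr,aht,ajr,ajy,anr,aty,hjy,hnt,jrt,jry,nry] rk=13  ker:hjr,hnr,hty,nty
rk∂_2=13

rank∂_2=13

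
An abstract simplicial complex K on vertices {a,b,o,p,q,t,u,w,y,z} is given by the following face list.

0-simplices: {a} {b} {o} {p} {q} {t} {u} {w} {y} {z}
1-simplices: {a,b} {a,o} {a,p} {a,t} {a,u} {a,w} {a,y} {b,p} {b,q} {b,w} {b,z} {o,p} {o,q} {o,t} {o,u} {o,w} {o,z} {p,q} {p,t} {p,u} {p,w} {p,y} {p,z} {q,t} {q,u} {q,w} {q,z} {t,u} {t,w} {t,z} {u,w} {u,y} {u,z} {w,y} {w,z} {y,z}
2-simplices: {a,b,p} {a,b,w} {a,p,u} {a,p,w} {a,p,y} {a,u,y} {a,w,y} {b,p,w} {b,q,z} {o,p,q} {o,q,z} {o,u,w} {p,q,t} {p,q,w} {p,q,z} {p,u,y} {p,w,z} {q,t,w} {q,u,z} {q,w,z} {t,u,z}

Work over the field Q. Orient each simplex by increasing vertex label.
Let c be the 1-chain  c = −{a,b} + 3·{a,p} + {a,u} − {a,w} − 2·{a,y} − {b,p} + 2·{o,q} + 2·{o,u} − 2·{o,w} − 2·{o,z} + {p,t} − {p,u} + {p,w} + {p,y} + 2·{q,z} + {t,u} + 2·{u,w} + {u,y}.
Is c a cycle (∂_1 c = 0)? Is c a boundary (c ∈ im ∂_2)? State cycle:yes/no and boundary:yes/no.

cycle:yes boundary:no

n_0=10 n_1=36 n_2=21  [Q]
∂1: piv[ab,ao,ap,at,au,aw,ay,bq,bz] rk=9  ker:bp,bw,op,oq,ot,ou,ow,oz,pq,pt,pu,pw,py,pz,qt,qu,qw,qz,tu,tw,tz,uw,uy,uz,wy,wz,yz
∂2: piv[abp,abw,apu,apw,apy,auy,awy,bqz,opq,oqz,ouw,pqt,pqw,pqz,pwz,qtw,quz,tuz] rk=18  ker:bpw,puy,qwz
∂1c = 0
c vs im∂2: residual ≠ 0 ⇒ not boundary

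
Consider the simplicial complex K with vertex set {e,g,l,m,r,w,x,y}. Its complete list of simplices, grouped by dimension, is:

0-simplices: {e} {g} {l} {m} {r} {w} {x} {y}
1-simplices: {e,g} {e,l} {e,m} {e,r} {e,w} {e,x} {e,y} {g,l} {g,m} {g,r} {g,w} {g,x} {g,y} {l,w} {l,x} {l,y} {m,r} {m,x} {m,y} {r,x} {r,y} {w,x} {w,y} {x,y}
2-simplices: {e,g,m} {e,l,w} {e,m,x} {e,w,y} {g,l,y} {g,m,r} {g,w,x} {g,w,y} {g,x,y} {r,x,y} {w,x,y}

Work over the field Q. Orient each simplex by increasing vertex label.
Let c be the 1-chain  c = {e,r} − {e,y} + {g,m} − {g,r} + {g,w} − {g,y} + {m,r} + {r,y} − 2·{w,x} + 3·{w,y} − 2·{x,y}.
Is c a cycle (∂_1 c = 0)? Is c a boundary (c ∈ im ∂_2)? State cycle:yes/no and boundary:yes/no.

n_0=8 n_1=24 n_2=11  [Q]
∂1: piv[eg,el,em,er,ew,ex,ey] rk=7  ker:gl,gm,gr,gw,gx,gy,lw,lx,ly,mr,mx,my,rx,ry,wx,wy,xy
∂2: piv[egm,elw,emx,ewy,gly,gmr,gwx,gwy,gxy,rxy] rk=10  ker:wxy
∂1c = 0
c vs im∂2: residual ≠ 0 ⇒ not boundary

cycle:yes boundary:no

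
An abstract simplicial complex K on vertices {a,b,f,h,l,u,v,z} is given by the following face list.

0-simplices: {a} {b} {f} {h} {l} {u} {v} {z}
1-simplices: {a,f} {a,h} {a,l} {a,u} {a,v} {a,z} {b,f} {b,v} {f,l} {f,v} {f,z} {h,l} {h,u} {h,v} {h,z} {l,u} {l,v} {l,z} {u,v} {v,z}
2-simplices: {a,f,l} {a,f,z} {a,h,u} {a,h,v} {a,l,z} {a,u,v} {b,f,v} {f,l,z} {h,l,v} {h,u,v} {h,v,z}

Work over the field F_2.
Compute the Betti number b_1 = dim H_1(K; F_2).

b_1=4

n_0=8 n_1=20 n_2=11  [Z2]
∂1: piv[af,ah,al,au,av,az,bf] rk=7  ker:bv,fl,fv,fz,hl,hu,hv,hz,lu,lv,lz,uv,vz
∂2: piv[afl,afz,ahu,ahv,alz,auv,bfv,hlv,hvz] rk=9  ker:flz,huv
b_1=(20−7)−9=4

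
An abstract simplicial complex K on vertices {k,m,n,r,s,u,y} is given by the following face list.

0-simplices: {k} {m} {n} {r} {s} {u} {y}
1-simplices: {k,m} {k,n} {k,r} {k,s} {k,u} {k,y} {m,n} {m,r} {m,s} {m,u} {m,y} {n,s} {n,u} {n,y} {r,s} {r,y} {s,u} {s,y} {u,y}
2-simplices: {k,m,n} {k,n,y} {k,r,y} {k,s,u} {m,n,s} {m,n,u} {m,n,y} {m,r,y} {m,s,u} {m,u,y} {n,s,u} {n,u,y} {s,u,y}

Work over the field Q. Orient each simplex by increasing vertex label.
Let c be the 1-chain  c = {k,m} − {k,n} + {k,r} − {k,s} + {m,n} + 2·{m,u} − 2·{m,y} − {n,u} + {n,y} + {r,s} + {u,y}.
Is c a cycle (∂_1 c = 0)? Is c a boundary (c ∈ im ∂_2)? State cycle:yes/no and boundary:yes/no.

n_0=7 n_1=19 n_2=13  [Q]
∂1: piv[km,kn,kr,ks,ku,ky] rk=6  ker:mn,mr,ms,mu,my,ns,nu,ny,rs,ry,su,sy,uy
∂2: piv[kmn,kny,kry,ksu,mns,mnu,mny,mry,msu,muy,suy] rk=11  ker:nsu,nuy
∂1c = 0
c vs im∂2: residual ≠ 0 ⇒ not boundary

cycle:yes boundary:no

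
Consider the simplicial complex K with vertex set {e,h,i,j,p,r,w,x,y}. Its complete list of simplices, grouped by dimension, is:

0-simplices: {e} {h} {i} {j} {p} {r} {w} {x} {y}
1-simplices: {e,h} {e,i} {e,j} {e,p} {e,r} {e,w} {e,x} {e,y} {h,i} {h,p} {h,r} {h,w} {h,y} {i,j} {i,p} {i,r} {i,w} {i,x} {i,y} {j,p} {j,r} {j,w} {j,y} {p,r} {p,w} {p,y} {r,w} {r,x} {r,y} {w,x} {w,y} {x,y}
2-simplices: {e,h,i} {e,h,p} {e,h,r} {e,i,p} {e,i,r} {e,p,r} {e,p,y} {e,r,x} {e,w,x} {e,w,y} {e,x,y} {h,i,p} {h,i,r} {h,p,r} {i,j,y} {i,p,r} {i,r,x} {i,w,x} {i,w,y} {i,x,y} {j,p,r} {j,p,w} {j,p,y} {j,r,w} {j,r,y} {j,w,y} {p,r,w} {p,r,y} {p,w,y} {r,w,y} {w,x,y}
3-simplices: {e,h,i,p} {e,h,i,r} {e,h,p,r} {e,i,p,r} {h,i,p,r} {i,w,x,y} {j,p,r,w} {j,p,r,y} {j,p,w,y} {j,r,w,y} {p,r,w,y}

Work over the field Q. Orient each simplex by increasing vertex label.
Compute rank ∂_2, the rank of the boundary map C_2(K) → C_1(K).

n_0=9 n_1=32 n_2=31 n_3=11  [Q]
∂1: piv[eh,ei,ej,ep,er,ew,ex,ey] rk=8  ker:hi,hp,hr,hw,hy,ij,ip,ir,iw,ix,iy,jp,jr,jw,jy,pr,pw,py,rw,rx,ry,wx,wy,xy
∂2: piv[ehi,ehp,ehr,eip,eir,epr,epy,erx,ewx,ewy,exy,ijy,irx,iwx,iwy,jpr,jpw,jpy,jrw,jry,jwy] rk=21  ker:hip,hir,hpr,ipr,ixy,prw,pry,pwy,rwy,wxy
∂3: piv[ehip,ehir,ehpr,eipr,iwxy,jprw,jpry,jpwy,jrwy] rk=9  ker:hipr,prwy
rk∂_2=21

rank∂_2=21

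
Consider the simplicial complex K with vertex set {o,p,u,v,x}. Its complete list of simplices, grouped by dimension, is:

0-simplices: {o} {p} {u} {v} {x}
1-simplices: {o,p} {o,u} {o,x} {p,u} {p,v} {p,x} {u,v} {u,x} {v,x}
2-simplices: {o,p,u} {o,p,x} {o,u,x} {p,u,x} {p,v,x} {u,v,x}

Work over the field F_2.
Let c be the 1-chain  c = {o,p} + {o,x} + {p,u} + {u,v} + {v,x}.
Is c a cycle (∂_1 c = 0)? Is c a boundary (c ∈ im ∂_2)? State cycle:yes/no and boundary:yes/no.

cycle:yes boundary:yes

n_0=5 n_1=9 n_2=6  [Z2]
∂1: piv[op,ou,ox,pv] rk=4  ker:pu,px,uv,ux,vx
∂2: piv[opu,opx,oux,pvx,uvx] rk=5  ker:pux
∂1c = 0
c vs im∂2: reduces to 0 ⇒ boundary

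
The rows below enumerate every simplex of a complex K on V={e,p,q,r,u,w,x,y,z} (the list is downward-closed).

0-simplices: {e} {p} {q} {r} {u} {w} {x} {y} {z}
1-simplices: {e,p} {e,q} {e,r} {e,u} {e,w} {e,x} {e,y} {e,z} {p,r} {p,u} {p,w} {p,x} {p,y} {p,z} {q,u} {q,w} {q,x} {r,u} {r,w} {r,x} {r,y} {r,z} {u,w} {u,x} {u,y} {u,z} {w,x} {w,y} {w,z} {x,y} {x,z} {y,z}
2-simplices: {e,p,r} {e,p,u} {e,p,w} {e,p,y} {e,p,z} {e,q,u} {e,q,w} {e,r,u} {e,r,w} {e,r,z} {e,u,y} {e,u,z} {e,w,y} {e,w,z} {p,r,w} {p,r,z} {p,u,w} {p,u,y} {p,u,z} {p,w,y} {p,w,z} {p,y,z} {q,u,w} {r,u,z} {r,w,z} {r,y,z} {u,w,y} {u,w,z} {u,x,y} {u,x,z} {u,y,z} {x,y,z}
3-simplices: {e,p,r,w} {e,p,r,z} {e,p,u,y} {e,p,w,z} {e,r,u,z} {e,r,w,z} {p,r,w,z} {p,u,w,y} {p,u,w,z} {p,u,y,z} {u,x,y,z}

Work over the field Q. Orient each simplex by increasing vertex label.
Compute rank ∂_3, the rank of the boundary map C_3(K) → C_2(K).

n_0=9 n_1=32 n_2=32 n_3=11  [Q]
∂1: piv[ep,eq,er,eu,ew,ex,ey,ez] rk=8  ker:pr,pu,pw,px,py,pz,qu,qw,qx,ru,rw,rx,ry,rz,uw,ux,uy,uz,wx,wy,wz,xy,xz,yz
∂2: piv[epr,epu,epw,epy,epz,equ,eqw,eru,erw,erz,euy,euz,ewy,ewz,puw,pyz,ryz,uxy,uxz] rk=19  ker:prw,prz,puy,puz,pwy,pwz,quw,ruz,rwz,uwy,uwz,uyz,xyz
∂3: piv[eprw,eprz,epuy,epwz,eruz,erwz,puwy,puwz,puyz,uxyz] rk=10  ker:prwz
rk∂_3=10

rank∂_3=10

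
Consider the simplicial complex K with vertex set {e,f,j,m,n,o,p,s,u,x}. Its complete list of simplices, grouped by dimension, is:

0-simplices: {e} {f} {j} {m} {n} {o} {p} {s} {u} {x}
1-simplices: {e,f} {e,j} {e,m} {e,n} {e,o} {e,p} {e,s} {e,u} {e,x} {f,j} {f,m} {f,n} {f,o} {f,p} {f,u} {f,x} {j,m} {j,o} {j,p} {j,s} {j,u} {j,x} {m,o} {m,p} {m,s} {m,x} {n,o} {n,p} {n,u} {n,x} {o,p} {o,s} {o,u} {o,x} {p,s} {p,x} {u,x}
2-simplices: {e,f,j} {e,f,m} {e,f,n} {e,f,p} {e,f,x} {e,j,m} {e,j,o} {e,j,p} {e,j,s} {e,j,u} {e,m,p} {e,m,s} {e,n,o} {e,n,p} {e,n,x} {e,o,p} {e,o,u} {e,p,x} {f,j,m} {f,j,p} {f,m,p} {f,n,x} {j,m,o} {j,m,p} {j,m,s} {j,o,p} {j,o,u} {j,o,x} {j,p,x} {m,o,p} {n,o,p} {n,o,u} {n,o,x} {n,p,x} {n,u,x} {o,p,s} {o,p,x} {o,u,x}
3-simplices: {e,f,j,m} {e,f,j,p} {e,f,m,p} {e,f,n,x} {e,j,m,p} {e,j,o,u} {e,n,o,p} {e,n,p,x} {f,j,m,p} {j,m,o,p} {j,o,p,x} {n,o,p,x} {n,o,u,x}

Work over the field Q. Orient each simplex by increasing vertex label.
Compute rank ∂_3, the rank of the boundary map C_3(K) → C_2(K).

n_0=10 n_1=37 n_2=38 n_3=13  [Q]
∂1: piv[ef,ej,em,en,eo,ep,es,eu,ex] rk=9  ker:fj,fm,fn,fo,fp,fu,fx,jm,jo,jp,js,ju,jx,mo,mp,ms,mx,no,np,nu,nx,op,os,ou,ox,ps,px,ux
∂2: piv[efj,efm,efn,efp,efx,ejm,ejo,ejp,ejs,eju,emp,ems,eno,enp,enx,eop,eou,epx,jmo,jox,jpx,nou,nux,ops] rk=24  ker:fjm,fjp,fmp,fnx,jmp,jms,jop,jou,mop,nop,nox,npx,opx,oux
∂3: piv[efjm,efjp,efmp,efnx,ejmp,ejou,enop,enpx,jmop,jopx,nopx,noux] rk=12  ker:fjmp
rk∂_3=12

rank∂_3=12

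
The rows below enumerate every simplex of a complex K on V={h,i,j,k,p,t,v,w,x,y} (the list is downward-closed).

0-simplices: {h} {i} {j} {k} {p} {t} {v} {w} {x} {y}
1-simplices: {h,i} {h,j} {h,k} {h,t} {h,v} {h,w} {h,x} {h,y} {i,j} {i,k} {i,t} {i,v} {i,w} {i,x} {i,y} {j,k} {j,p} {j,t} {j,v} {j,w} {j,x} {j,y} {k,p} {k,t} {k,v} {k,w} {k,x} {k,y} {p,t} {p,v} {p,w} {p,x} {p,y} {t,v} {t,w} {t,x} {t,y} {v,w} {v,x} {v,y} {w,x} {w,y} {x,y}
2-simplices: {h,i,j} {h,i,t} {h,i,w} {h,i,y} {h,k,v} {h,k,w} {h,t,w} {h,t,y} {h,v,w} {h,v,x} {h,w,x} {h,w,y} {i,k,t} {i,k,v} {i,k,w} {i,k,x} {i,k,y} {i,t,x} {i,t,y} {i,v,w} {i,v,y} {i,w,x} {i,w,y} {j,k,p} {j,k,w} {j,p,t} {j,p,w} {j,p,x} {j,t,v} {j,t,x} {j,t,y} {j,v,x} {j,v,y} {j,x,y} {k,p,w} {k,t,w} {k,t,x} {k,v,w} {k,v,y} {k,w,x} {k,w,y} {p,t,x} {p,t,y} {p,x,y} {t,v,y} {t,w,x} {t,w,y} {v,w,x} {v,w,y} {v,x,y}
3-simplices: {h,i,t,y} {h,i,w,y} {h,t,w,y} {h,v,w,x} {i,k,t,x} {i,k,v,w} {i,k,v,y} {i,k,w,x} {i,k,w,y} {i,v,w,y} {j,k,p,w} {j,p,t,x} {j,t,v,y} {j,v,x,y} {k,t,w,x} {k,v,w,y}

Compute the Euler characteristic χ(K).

χ(K)=1

n_0=10 n_1=43 n_2=50 n_3=16
χ=+10−43+50−16=1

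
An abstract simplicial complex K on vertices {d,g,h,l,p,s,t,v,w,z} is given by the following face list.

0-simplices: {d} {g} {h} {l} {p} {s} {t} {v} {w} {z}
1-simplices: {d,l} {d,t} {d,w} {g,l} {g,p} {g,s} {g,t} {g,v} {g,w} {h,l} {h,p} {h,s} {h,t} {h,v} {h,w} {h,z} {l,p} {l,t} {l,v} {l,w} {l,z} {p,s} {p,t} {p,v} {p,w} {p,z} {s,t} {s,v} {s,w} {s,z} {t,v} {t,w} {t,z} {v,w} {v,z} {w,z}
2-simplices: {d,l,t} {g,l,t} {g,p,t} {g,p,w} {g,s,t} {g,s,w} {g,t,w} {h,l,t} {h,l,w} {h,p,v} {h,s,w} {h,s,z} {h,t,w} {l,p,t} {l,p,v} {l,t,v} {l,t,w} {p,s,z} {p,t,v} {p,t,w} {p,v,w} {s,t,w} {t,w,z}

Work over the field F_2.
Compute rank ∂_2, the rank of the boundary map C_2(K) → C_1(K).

rank∂_2=19

n_0=10 n_1=36 n_2=23  [Z2]
∂1: piv[dl,dt,dw,gl,gp,gs,gv,hl,hz] rk=9  ker:gt,gw,hp,hs,ht,hv,hw,lp,lt,lv,lw,lz,ps,pt,pv,pw,pz,st,sv,sw,sz,tv,tw,tz,vw,vz,wz
∂2: piv[dlt,glt,gpt,gpw,gst,gsw,gtw,hlt,hlw,hpv,hsw,hsz,htw,lpt,lpv,ltv,psz,pvw,twz] rk=19  ker:ltw,ptv,ptw,stw
rk∂_2=19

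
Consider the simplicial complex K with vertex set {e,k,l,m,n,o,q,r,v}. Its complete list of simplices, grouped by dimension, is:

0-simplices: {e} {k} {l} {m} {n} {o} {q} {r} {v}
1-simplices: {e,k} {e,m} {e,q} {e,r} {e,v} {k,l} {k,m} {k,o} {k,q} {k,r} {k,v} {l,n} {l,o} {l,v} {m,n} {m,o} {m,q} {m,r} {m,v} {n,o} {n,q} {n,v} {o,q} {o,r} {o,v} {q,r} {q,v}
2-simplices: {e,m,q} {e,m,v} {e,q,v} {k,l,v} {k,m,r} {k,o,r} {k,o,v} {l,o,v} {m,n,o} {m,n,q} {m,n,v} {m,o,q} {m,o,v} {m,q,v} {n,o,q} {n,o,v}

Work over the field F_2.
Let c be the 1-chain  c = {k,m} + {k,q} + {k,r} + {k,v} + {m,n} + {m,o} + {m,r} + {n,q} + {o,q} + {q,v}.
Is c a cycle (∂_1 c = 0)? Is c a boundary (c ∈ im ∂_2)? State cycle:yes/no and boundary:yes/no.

cycle:yes boundary:no

n_0=9 n_1=27 n_2=16  [Z2]
∂1: piv[ek,em,eq,er,ev,kl,ko,ln] rk=8  ker:km,kq,kr,kv,lo,lv,mn,mo,mq,mr,mv,no,nq,nv,oq,or,ov,qr,qv
∂2: piv[emq,emv,eqv,klv,kmr,kor,kov,lov,mno,mnq,mnv,moq,mov] rk=13  ker:mqv,noq,nov
∂1c = 0
c vs im∂2: residual ≠ 0 ⇒ not boundary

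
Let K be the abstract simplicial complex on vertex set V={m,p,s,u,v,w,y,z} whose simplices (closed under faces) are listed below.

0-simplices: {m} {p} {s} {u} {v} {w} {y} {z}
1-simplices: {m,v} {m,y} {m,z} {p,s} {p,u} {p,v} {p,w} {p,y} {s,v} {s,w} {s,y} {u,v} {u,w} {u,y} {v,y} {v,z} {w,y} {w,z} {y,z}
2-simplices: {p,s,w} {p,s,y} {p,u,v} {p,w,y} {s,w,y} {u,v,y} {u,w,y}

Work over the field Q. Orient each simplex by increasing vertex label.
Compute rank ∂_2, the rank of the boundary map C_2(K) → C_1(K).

n_0=8 n_1=19 n_2=7  [Q]
∂1: piv[mv,my,mz,ps,pu,pv,pw] rk=7  ker:py,sv,sw,sy,uv,uw,uy,vy,vz,wy,wz,yz
∂2: piv[psw,psy,puv,pwy,uvy,uwy] rk=6  ker:swy
rk∂_2=6

rank∂_2=6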